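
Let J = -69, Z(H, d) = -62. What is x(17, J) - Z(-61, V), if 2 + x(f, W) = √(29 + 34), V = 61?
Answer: 60 + 3*√7 ≈ 67.937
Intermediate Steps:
x(f, W) = -2 + 3*√7 (x(f, W) = -2 + √(29 + 34) = -2 + √63 = -2 + 3*√7)
x(17, J) - Z(-61, V) = (-2 + 3*√7) - 1*(-62) = (-2 + 3*√7) + 62 = 60 + 3*√7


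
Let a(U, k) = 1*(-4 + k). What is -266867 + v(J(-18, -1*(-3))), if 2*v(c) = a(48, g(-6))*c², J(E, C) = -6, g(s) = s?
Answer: -267047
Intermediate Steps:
a(U, k) = -4 + k
v(c) = -5*c² (v(c) = ((-4 - 6)*c²)/2 = (-10*c²)/2 = -5*c²)
-266867 + v(J(-18, -1*(-3))) = -266867 - 5*(-6)² = -266867 - 5*36 = -266867 - 180 = -267047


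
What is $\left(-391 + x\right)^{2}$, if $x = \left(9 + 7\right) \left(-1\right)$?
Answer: $165649$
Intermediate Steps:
$x = -16$ ($x = 16 \left(-1\right) = -16$)
$\left(-391 + x\right)^{2} = \left(-391 - 16\right)^{2} = \left(-407\right)^{2} = 165649$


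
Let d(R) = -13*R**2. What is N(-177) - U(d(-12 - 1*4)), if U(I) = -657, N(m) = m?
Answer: 480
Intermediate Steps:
N(-177) - U(d(-12 - 1*4)) = -177 - 1*(-657) = -177 + 657 = 480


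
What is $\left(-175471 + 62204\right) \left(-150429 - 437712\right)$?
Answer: $66616966647$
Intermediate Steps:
$\left(-175471 + 62204\right) \left(-150429 - 437712\right) = \left(-113267\right) \left(-588141\right) = 66616966647$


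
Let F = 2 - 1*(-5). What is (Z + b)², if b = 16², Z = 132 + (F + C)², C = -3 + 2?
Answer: 179776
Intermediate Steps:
F = 7 (F = 2 + 5 = 7)
C = -1
Z = 168 (Z = 132 + (7 - 1)² = 132 + 6² = 132 + 36 = 168)
b = 256
(Z + b)² = (168 + 256)² = 424² = 179776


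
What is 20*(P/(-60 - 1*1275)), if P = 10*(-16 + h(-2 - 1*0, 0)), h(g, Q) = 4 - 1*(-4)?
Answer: 320/267 ≈ 1.1985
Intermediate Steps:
h(g, Q) = 8 (h(g, Q) = 4 + 4 = 8)
P = -80 (P = 10*(-16 + 8) = 10*(-8) = -80)
20*(P/(-60 - 1*1275)) = 20*(-80/(-60 - 1*1275)) = 20*(-80/(-60 - 1275)) = 20*(-80/(-1335)) = 20*(-80*(-1/1335)) = 20*(16/267) = 320/267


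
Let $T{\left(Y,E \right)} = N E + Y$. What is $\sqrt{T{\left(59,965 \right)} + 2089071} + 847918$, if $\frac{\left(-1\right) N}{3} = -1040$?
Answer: $847918 + \sqrt{5099930} \approx 8.5018 \cdot 10^{5}$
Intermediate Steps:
$N = 3120$ ($N = \left(-3\right) \left(-1040\right) = 3120$)
$T{\left(Y,E \right)} = Y + 3120 E$ ($T{\left(Y,E \right)} = 3120 E + Y = Y + 3120 E$)
$\sqrt{T{\left(59,965 \right)} + 2089071} + 847918 = \sqrt{\left(59 + 3120 \cdot 965\right) + 2089071} + 847918 = \sqrt{\left(59 + 3010800\right) + 2089071} + 847918 = \sqrt{3010859 + 2089071} + 847918 = \sqrt{5099930} + 847918 = 847918 + \sqrt{5099930}$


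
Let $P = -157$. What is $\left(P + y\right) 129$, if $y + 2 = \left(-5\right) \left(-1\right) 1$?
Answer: $-19866$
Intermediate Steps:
$y = 3$ ($y = -2 + \left(-5\right) \left(-1\right) 1 = -2 + 5 \cdot 1 = -2 + 5 = 3$)
$\left(P + y\right) 129 = \left(-157 + 3\right) 129 = \left(-154\right) 129 = -19866$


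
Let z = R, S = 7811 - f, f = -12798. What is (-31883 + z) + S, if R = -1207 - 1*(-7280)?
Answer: -5201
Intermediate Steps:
S = 20609 (S = 7811 - 1*(-12798) = 7811 + 12798 = 20609)
R = 6073 (R = -1207 + 7280 = 6073)
z = 6073
(-31883 + z) + S = (-31883 + 6073) + 20609 = -25810 + 20609 = -5201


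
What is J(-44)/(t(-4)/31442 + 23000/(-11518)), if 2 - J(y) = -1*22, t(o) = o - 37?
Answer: -1448595824/120606373 ≈ -12.011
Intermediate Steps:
t(o) = -37 + o
J(y) = 24 (J(y) = 2 - (-1)*22 = 2 - 1*(-22) = 2 + 22 = 24)
J(-44)/(t(-4)/31442 + 23000/(-11518)) = 24/((-37 - 4)/31442 + 23000/(-11518)) = 24/(-41*1/31442 + 23000*(-1/11518)) = 24/(-41/31442 - 11500/5759) = 24/(-361819119/181074478) = 24*(-181074478/361819119) = -1448595824/120606373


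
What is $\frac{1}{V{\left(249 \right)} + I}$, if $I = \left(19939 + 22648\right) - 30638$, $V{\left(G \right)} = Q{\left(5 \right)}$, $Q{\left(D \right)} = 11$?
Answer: $\frac{1}{11960} \approx 8.3612 \cdot 10^{-5}$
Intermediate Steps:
$V{\left(G \right)} = 11$
$I = 11949$ ($I = 42587 - 30638 = 11949$)
$\frac{1}{V{\left(249 \right)} + I} = \frac{1}{11 + 11949} = \frac{1}{11960}$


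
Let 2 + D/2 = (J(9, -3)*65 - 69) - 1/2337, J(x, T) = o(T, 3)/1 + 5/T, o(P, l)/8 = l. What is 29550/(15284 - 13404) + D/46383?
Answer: 35725172533/2264294372 ≈ 15.778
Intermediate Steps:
o(P, l) = 8*l
J(x, T) = 24 + 5/T (J(x, T) = (8*3)/1 + 5/T = 24*1 + 5/T = 24 + 5/T)
D = 2151078/779 (D = -4 + 2*(((24 + 5/(-3))*65 - 69) - 1/2337) = -4 + 2*(((24 + 5*(-1/3))*65 - 69) - 1*1/2337) = -4 + 2*(((24 - 5/3)*65 - 69) - 1/2337) = -4 + 2*(((67/3)*65 - 69) - 1/2337) = -4 + 2*((4355/3 - 69) - 1/2337) = -4 + 2*(4148/3 - 1/2337) = -4 + 2*(1077097/779) = -4 + 2154194/779 = 2151078/779 ≈ 2761.3)
29550/(15284 - 13404) + D/46383 = 29550/(15284 - 13404) + (2151078/779)/46383 = 29550/1880 + (2151078/779)*(1/46383) = 29550*(1/1880) + 717026/12044119 = 2955/188 + 717026/12044119 = 35725172533/2264294372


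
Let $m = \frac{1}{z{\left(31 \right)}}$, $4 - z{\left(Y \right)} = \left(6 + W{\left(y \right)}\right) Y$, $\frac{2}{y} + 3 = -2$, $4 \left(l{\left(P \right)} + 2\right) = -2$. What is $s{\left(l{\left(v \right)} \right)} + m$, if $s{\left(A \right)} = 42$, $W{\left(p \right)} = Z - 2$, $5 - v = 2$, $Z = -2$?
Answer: $\frac{2435}{58} \approx 41.983$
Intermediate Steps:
$v = 3$ ($v = 5 - 2 = 3$)
$l{\left(P \right)} = - \frac{5}{2}$ ($l{\left(P \right)} = -2 + \frac{1}{4} \left(-2\right) = -2 - \frac{1}{2} = - \frac{5}{2}$)
$y = - \frac{2}{5}$ ($y = \frac{2}{-3 - 2} = \frac{2}{-5} = 2 \left(- \frac{1}{5}\right) = - \frac{2}{5} \approx -0.4$)
$W{\left(p \right)} = -4$ ($W{\left(p \right)} = -2 - 2 = -4$)
$z{\left(Y \right)} = 4 - 2 Y$ ($z{\left(Y \right)} = 4 - \left(6 - 4\right) Y = 4 - 2 Y$)
$m = - \frac{1}{58}$ ($m = \frac{1}{4 - 62} = \frac{1}{-58} = - \frac{1}{58} \approx -0.017241$)
$s{\left(l{\left(v \right)} \right)} + m = 42 - \frac{1}{58} = \frac{2435}{58}$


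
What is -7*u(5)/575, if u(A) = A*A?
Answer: -7/23 ≈ -0.30435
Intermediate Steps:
u(A) = A²
-7*u(5)/575 = -7*5²/575 = -7*25*(1/575) = -175*1/575 = -7/23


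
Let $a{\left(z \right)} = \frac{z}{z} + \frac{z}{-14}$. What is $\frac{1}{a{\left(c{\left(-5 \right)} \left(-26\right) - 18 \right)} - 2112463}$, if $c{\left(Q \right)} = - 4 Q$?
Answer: $- \frac{7}{14786965} \approx -4.7339 \cdot 10^{-7}$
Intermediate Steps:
$a{\left(z \right)} = 1 - \frac{z}{14}$ ($a{\left(z \right)} = 1 + z \left(- \frac{1}{14}\right) = 1 - \frac{z}{14}$)
$\frac{1}{a{\left(c{\left(-5 \right)} \left(-26\right) - 18 \right)} - 2112463} = \frac{1}{\left(1 - \frac{\left(-4\right) \left(-5\right) \left(-26\right) - 18}{14}\right) - 2112463} = \frac{1}{\left(1 - \frac{20 \left(-26\right) - 18}{14}\right) - 2112463} = \frac{1}{\left(1 - \frac{-520 - 18}{14}\right) - 2112463} = \frac{1}{\left(1 - - \frac{269}{7}\right) - 2112463} = \frac{1}{\left(1 + \frac{269}{7}\right) - 2112463} = \frac{1}{\frac{276}{7} - 2112463} = \frac{1}{- \frac{14786965}{7}} = - \frac{7}{14786965}$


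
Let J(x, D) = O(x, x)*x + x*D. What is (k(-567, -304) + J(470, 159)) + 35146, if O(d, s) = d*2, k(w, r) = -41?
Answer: 551635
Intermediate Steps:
O(d, s) = 2*d
J(x, D) = 2*x**2 + D*x (J(x, D) = (2*x)*x + x*D = 2*x**2 + D*x)
(k(-567, -304) + J(470, 159)) + 35146 = (-41 + 470*(159 + 2*470)) + 35146 = (-41 + 470*(159 + 940)) + 35146 = (-41 + 470*1099) + 35146 = (-41 + 516530) + 35146 = 516489 + 35146 = 551635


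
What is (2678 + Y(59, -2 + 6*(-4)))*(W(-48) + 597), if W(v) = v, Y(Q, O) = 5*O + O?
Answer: 1384578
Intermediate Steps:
Y(Q, O) = 6*O
(2678 + Y(59, -2 + 6*(-4)))*(W(-48) + 597) = (2678 + 6*(-2 + 6*(-4)))*(-48 + 597) = (2678 + 6*(-2 - 24))*549 = (2678 + 6*(-26))*549 = (2678 - 156)*549 = 2522*549 = 1384578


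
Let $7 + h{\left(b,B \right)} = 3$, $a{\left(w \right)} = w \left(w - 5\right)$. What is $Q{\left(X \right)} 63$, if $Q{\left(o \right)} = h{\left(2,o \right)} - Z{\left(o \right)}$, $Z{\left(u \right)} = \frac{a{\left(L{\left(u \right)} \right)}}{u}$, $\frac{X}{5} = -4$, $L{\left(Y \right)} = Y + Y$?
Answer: $5418$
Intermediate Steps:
$L{\left(Y \right)} = 2 Y$
$X = -20$ ($X = 5 \left(-4\right) = -20$)
$a{\left(w \right)} = w \left(-5 + w\right)$
$h{\left(b,B \right)} = -4$ ($h{\left(b,B \right)} = -7 + 3 = -4$)
$Z{\left(u \right)} = -10 + 4 u$ ($Z{\left(u \right)} = \frac{2 u \left(-5 + 2 u\right)}{u} = -10 + 4 u$)
$Q{\left(o \right)} = 6 - 4 o$ ($Q{\left(o \right)} = -4 - \left(-10 + 4 o\right) = 6 - 4 o$)
$Q{\left(X \right)} 63 = \left(6 - -80\right) 63 = \left(6 + 80\right) 63 = 86 \cdot 63 = 5418$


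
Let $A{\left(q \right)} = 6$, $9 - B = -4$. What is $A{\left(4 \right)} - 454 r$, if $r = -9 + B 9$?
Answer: $-49026$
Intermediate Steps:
$B = 13$ ($B = 9 - -4 = 9 + 4 = 13$)
$r = 108$ ($r = -9 + 13 \cdot 9 = -9 + 117 = 108$)
$A{\left(4 \right)} - 454 r = 6 - 49032 = -49026$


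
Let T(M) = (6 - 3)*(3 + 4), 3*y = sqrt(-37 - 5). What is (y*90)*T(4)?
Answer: 630*I*sqrt(42) ≈ 4082.9*I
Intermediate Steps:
y = I*sqrt(42)/3 (y = sqrt(-37 - 5)/3 = sqrt(-42)/3 = (I*sqrt(42))/3 = I*sqrt(42)/3 ≈ 2.1602*I)
T(M) = 21 (T(M) = 3*7 = 21)
(y*90)*T(4) = ((I*sqrt(42)/3)*90)*21 = (30*I*sqrt(42))*21 = 630*I*sqrt(42)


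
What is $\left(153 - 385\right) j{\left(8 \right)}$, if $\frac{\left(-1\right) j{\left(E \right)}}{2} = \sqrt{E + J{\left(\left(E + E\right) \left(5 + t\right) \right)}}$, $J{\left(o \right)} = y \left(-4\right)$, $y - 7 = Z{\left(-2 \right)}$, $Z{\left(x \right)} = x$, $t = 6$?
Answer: $928 i \sqrt{3} \approx 1607.3 i$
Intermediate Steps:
$y = 5$ ($y = 7 - 2 = 5$)
$J{\left(o \right)} = -20$ ($J{\left(o \right)} = 5 \left(-4\right) = -20$)
$j{\left(E \right)} = - 2 \sqrt{-20 + E}$ ($j{\left(E \right)} = - 2 \sqrt{E - 20} = - 2 \sqrt{-20 + E}$)
$\left(153 - 385\right) j{\left(8 \right)} = \left(153 - 385\right) \left(- 2 \sqrt{-20 + 8}\right) = - 232 \left(- 2 \sqrt{-12}\right) = - 232 \left(- 2 \cdot 2 i \sqrt{3}\right) = - 232 \left(- 4 i \sqrt{3}\right) = 928 i \sqrt{3}$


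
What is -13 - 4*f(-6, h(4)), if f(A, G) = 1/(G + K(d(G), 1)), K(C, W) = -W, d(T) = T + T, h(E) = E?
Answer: -43/3 ≈ -14.333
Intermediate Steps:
d(T) = 2*T
f(A, G) = 1/(-1 + G) (f(A, G) = 1/(G - 1*1) = 1/(G - 1) = 1/(-1 + G))
-13 - 4*f(-6, h(4)) = -13 - 4/(-1 + 4) = -13 - 4/3 = -43/3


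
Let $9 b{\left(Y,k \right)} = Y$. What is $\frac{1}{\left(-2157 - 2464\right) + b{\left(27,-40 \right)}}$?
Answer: $- \frac{1}{4618} \approx -0.00021654$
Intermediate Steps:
$b{\left(Y,k \right)} = \frac{Y}{9}$
$\frac{1}{\left(-2157 - 2464\right) + b{\left(27,-40 \right)}} = \frac{1}{\left(-2157 - 2464\right) + \frac{1}{9} \cdot 27} = \frac{1}{-4621 + 3} = \frac{1}{-4618} = - \frac{1}{4618}$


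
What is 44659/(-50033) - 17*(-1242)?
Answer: 1056352103/50033 ≈ 21113.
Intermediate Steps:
44659/(-50033) - 17*(-1242) = 44659*(-1/50033) + 21114 = -44659/50033 + 21114 = 1056352103/50033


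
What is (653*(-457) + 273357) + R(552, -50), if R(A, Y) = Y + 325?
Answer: -24789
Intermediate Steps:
R(A, Y) = 325 + Y
(653*(-457) + 273357) + R(552, -50) = (653*(-457) + 273357) + (325 - 50) = (-298421 + 273357) + 275 = -25064 + 275 = -24789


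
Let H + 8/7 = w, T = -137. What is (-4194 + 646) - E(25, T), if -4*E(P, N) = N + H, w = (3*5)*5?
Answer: -49893/14 ≈ -3563.8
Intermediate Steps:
w = 75 (w = 15*5 = 75)
H = 517/7 (H = -8/7 + 75 = 517/7 ≈ 73.857)
E(P, N) = -517/28 - N/4 (E(P, N) = -(N + 517/7)/4 = -(517/7 + N)/4 = -517/28 - N/4)
(-4194 + 646) - E(25, T) = (-4194 + 646) - (-517/28 - ¼*(-137)) = -3548 - (-517/28 + 137/4) = -3548 - 1*221/14 = -3548 - 221/14 = -49893/14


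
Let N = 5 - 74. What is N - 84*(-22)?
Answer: 1779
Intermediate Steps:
N = -69
N - 84*(-22) = -69 - 84*(-22) = -69 + 1848 = 1779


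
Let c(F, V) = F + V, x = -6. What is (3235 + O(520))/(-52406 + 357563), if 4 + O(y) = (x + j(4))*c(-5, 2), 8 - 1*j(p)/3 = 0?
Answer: 1059/101719 ≈ 0.010411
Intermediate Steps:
j(p) = 24 (j(p) = 24 - 3*0 = 24 + 0 = 24)
O(y) = -58 (O(y) = -4 + (-6 + 24)*(-5 + 2) = -4 + 18*(-3) = -4 - 54 = -58)
(3235 + O(520))/(-52406 + 357563) = (3235 - 58)/(-52406 + 357563) = 3177/305157 = 3177*(1/305157) = 1059/101719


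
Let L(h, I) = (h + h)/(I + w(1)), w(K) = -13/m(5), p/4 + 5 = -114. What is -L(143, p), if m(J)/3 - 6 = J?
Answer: 9438/15721 ≈ 0.60034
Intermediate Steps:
p = -476 (p = -20 + 4*(-114) = -20 - 456 = -476)
m(J) = 18 + 3*J
w(K) = -13/33 (w(K) = -13/(18 + 3*5) = -13/(18 + 15) = -13/33)
L(h, I) = 2*h/(-13/33 + I) (L(h, I) = (h + h)/(I - 13/33) = (2*h)/(-13/33 + I) = 2*h/(-13/33 + I))
-L(143, p) = -66*143/(-13 + 33*(-476)) = -66*143/(-13 - 15708) = -66*143/(-15721) = -66*143*(-1)/15721 = -1*(-9438/15721) = 9438/15721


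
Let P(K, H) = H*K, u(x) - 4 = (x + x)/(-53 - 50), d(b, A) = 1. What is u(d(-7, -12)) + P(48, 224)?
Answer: 1107866/103 ≈ 10756.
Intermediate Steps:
u(x) = 4 - 2*x/103 (u(x) = 4 + (x + x)/(-53 - 50) = 4 + (2*x)/(-103) = 4 + (2*x)*(-1/103) = 4 - 2*x/103)
u(d(-7, -12)) + P(48, 224) = (4 - 2/103*1) + 224*48 = (4 - 2/103) + 10752 = 410/103 + 10752 = 1107866/103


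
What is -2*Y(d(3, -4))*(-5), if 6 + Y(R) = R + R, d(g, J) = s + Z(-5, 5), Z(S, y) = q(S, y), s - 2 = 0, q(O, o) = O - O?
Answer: -20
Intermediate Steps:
q(O, o) = 0
s = 2 (s = 2 + 0 = 2)
Z(S, y) = 0
d(g, J) = 2 (d(g, J) = 2 + 0 = 2)
Y(R) = -6 + 2*R (Y(R) = -6 + (R + R) = -6 + 2*R)
-2*Y(d(3, -4))*(-5) = -2*(-6 + 2*2)*(-5) = -2*(-6 + 4)*(-5) = -2*(-2)*(-5) = 4*(-5) = -20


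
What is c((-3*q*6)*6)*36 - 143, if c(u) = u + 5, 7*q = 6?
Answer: -23069/7 ≈ -3295.6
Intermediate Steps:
q = 6/7 (q = (⅐)*6 = 6/7 ≈ 0.85714)
c(u) = 5 + u
c((-3*q*6)*6)*36 - 143 = (5 + (-3*6/7*6)*6)*36 - 143 = (5 - 18/7*6*6)*36 - 143 = (5 - 108/7*6)*36 - 143 = (5 - 648/7)*36 - 143 = -613/7*36 - 143 = -22068/7 - 143 = -23069/7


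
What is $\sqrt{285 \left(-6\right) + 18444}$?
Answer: $\sqrt{16734} \approx 129.36$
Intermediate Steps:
$\sqrt{285 \left(-6\right) + 18444} = \sqrt{-1710 + 18444} = \sqrt{16734}$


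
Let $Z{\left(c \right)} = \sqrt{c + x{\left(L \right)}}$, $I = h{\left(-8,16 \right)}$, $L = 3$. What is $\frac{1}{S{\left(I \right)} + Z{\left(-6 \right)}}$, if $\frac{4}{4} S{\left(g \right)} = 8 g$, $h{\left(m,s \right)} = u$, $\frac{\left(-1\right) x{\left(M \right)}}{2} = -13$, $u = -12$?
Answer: $- \frac{24}{2299} - \frac{\sqrt{5}}{4598} \approx -0.010926$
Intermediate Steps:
$x{\left(M \right)} = 26$ ($x{\left(M \right)} = \left(-2\right) \left(-13\right) = 26$)
$h{\left(m,s \right)} = -12$
$I = -12$
$S{\left(g \right)} = 8 g$
$Z{\left(c \right)} = \sqrt{26 + c}$ ($Z{\left(c \right)} = \sqrt{c + 26} = \sqrt{26 + c}$)
$\frac{1}{S{\left(I \right)} + Z{\left(-6 \right)}} = \frac{1}{8 \left(-12\right) + \sqrt{26 - 6}} = \frac{1}{-96 + \sqrt{20}} = \frac{1}{-96 + 2 \sqrt{5}}$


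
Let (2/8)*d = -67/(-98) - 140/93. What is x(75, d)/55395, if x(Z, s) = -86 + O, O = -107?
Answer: -193/55395 ≈ -0.0034841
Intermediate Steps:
d = -14978/4557 (d = 4*(-67/(-98) - 140/93) = 4*(-67*(-1/98) - 140*1/93) = 4*(67/98 - 140/93) = 4*(-7489/9114) = -14978/4557 ≈ -3.2868)
x(Z, s) = -193 (x(Z, s) = -86 - 107 = -193)
x(75, d)/55395 = -193/55395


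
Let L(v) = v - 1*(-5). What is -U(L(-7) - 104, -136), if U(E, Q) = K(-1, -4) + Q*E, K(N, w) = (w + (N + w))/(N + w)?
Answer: -72089/5 ≈ -14418.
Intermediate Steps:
L(v) = 5 + v (L(v) = v + 5 = 5 + v)
K(N, w) = (N + 2*w)/(N + w)
U(E, Q) = 9/5 + E*Q (U(E, Q) = (-1 + 2*(-4))/(-1 - 4) + Q*E = (-1 - 8)/(-5) + E*Q = -⅕*(-9) + E*Q = 9/5 + E*Q)
-U(L(-7) - 104, -136) = -(9/5 + ((5 - 7) - 104)*(-136)) = -(9/5 + (-2 - 104)*(-136)) = -(9/5 - 106*(-136)) = -(9/5 + 14416) = -1*72089/5 = -72089/5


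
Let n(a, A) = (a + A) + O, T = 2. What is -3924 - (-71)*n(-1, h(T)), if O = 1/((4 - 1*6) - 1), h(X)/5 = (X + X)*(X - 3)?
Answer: -16316/3 ≈ -5438.7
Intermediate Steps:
h(X) = 10*X*(-3 + X) (h(X) = 5*((X + X)*(X - 3)) = 5*((2*X)*(-3 + X)) = 5*(2*X*(-3 + X)) = 10*X*(-3 + X))
O = -⅓ (O = 1/((4 - 6) - 1) = 1/(-2 - 1) = 1/(-3) = -⅓ ≈ -0.33333)
n(a, A) = -⅓ + A + a (n(a, A) = (a + A) - ⅓ = (A + a) - ⅓ = -⅓ + A + a)
-3924 - (-71)*n(-1, h(T)) = -3924 - (-71)*(-⅓ + 10*2*(-3 + 2) - 1) = -3924 - (-71)*(-⅓ + 10*2*(-1) - 1) = -3924 - (-71)*(-⅓ - 20 - 1) = -3924 - (-71)*(-64)/3 = -3924 - 1*4544/3 = -3924 - 4544/3 = -16316/3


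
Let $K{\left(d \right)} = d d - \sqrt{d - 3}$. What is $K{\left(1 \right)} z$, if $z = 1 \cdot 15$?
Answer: $15 - 15 i \sqrt{2} \approx 15.0 - 21.213 i$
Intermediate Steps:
$K{\left(d \right)} = d^{2} - \sqrt{-3 + d}$
$z = 15$
$K{\left(1 \right)} z = \left(1^{2} - \sqrt{-3 + 1}\right) 15 = \left(1 - \sqrt{-2}\right) 15 = \left(1 - i \sqrt{2}\right) 15 = 15 - 15 i \sqrt{2}$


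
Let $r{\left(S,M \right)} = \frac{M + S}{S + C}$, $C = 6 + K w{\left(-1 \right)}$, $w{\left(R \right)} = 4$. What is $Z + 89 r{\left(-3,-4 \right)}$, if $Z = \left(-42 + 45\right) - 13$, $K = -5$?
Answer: $\frac{453}{17} \approx 26.647$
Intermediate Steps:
$C = -14$ ($C = 6 - 20 = -14$)
$r{\left(S,M \right)} = \frac{M + S}{-14 + S}$ ($r{\left(S,M \right)} = \frac{M + S}{S - 14} = \frac{M + S}{-14 + S}$)
$Z = -10$ ($Z = 3 - 13 = -10$)
$Z + 89 r{\left(-3,-4 \right)} = -10 + 89 \frac{-4 - 3}{-14 - 3} = -10 + 89 \frac{1}{-17} \left(-7\right) = -10 + 89 \left(\left(- \frac{1}{17}\right) \left(-7\right)\right) = -10 + 89 \cdot \frac{7}{17} = -10 + \frac{623}{17} = \frac{453}{17}$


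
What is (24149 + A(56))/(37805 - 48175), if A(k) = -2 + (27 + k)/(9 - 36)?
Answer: -325943/139995 ≈ -2.3282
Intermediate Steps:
A(k) = -3 - k/27 (A(k) = -2 + (27 + k)/(-27) = -2 + (27 + k)*(-1/27) = -2 + (-1 - k/27) = -3 - k/27)
(24149 + A(56))/(37805 - 48175) = (24149 + (-3 - 1/27*56))/(37805 - 48175) = (24149 + (-3 - 56/27))/(-10370) = (24149 - 137/27)*(-1/10370) = (651886/27)*(-1/10370) = -325943/139995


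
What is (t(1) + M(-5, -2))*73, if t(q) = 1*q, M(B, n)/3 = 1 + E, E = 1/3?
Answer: 365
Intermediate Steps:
E = 1/3 ≈ 0.33333
M(B, n) = 4 (M(B, n) = 3*(1 + 1/3) = 3*(4/3) = 4)
t(q) = q
(t(1) + M(-5, -2))*73 = (1 + 4)*73 = 5*73 = 365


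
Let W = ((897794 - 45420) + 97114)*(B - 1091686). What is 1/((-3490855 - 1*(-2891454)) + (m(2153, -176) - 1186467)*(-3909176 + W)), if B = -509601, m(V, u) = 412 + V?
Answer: 1/1800012533217465863 ≈ 5.5555e-19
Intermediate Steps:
W = -1520402791056 (W = ((897794 - 45420) + 97114)*(-509601 - 1091686) = (852374 + 97114)*(-1601287) = 949488*(-1601287) = -1520402791056)
1/((-3490855 - 1*(-2891454)) + (m(2153, -176) - 1186467)*(-3909176 + W)) = 1/((-3490855 - 1*(-2891454)) + ((412 + 2153) - 1186467)*(-3909176 - 1520402791056)) = 1/((-3490855 + 2891454) + (2565 - 1186467)*(-1520406700232)) = 1/(-599401 - 1183902*(-1520406700232)) = 1/(-599401 + 1800012533218065264) = 1/1800012533217465863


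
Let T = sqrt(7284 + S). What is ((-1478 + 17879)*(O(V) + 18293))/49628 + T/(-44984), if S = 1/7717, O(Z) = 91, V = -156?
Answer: 75378996/12407 - sqrt(433777423993)/347141528 ≈ 6075.5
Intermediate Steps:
S = 1/7717 ≈ 0.00012958
T = sqrt(433777423993)/7717 (T = sqrt(7284 + 1/7717) = sqrt(56210629/7717) = sqrt(433777423993)/7717 ≈ 85.346)
((-1478 + 17879)*(O(V) + 18293))/49628 + T/(-44984) = ((-1478 + 17879)*(91 + 18293))/49628 + (sqrt(433777423993)/7717)/(-44984) = (16401*18384)*(1/49628) + (sqrt(433777423993)/7717)*(-1/44984) = 301515984*(1/49628) - sqrt(433777423993)/347141528 = 75378996/12407 - sqrt(433777423993)/347141528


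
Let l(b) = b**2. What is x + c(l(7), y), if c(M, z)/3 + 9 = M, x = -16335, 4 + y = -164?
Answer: -16215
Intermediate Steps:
y = -168 (y = -4 - 164 = -168)
c(M, z) = -27 + 3*M
x + c(l(7), y) = -16335 + (-27 + 3*7**2) = -16335 + (-27 + 3*49) = -16335 + (-27 + 147) = -16335 + 120 = -16215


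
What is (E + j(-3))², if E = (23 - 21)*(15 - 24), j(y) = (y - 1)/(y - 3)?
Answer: 2704/9 ≈ 300.44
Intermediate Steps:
j(y) = (-1 + y)/(-3 + y)
E = -18 (E = 2*(-9) = -18)
(E + j(-3))² = (-18 + (-1 - 3)/(-3 - 3))² = (-18 - 4/(-6))² = (-18 - ⅙*(-4))² = (-18 + ⅔)² = (-52/3)² = 2704/9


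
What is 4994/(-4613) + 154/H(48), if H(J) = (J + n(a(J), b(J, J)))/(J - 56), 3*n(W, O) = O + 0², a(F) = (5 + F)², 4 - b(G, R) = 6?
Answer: -8879398/327523 ≈ -27.111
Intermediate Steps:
b(G, R) = -2 (b(G, R) = 4 - 1*6 = 4 - 6 = -2)
n(W, O) = O/3 (n(W, O) = (O + 0²)/3 = (O + 0)/3 = O/3)
H(J) = (-⅔ + J)/(-56 + J) (H(J) = (J + (⅓)*(-2))/(J - 56) = (J - ⅔)/(-56 + J) = (-⅔ + J)/(-56 + J))
4994/(-4613) + 154/H(48) = 4994/(-4613) + 154/(((-⅔ + 48)/(-56 + 48))) = 4994*(-1/4613) + 154/(((142/3)/(-8))) = -4994/4613 + 154/((-⅛*142/3)) = -4994/4613 + 154/(-71/12) = -4994/4613 + 154*(-12/71) = -4994/4613 - 1848/71 = -8879398/327523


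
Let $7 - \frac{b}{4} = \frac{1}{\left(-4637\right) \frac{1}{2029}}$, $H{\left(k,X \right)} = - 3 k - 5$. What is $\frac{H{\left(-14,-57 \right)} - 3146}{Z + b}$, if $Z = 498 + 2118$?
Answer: $- \frac{14416433}{12268344} \approx -1.1751$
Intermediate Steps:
$H{\left(k,X \right)} = -5 - 3 k$
$Z = 2616$
$b = \frac{137952}{4637}$ ($b = 28 - \frac{4}{\left(-4637\right) \frac{1}{2029}} = 28 - \frac{4}{- \frac{4637}{2029}} = 28 - - \frac{8116}{4637} = 28 + \frac{8116}{4637} = \frac{137952}{4637} \approx 29.75$)
$\frac{H{\left(-14,-57 \right)} - 3146}{Z + b} = \frac{\left(-5 - -42\right) - 3146}{2616 + \frac{137952}{4637}} = \frac{\left(-5 + 42\right) - 3146}{\frac{12268344}{4637}} = \left(37 - 3146\right) \frac{4637}{12268344} = \left(-3109\right) \frac{4637}{12268344} = - \frac{14416433}{12268344}$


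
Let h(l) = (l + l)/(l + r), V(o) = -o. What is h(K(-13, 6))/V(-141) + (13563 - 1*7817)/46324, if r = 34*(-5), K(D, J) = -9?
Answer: 24309521/194861906 ≈ 0.12475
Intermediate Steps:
r = -170
h(l) = 2*l/(-170 + l) (h(l) = (l + l)/(l - 170) = (2*l)/(-170 + l) = 2*l/(-170 + l))
h(K(-13, 6))/V(-141) + (13563 - 1*7817)/46324 = (2*(-9)/(-170 - 9))/((-1*(-141))) + (13563 - 1*7817)/46324 = (2*(-9)/(-179))/141 + (13563 - 7817)*(1/46324) = (2*(-9)*(-1/179))*(1/141) + 5746*(1/46324) = (18/179)*(1/141) + 2873/23162 = 6/8413 + 2873/23162 = 24309521/194861906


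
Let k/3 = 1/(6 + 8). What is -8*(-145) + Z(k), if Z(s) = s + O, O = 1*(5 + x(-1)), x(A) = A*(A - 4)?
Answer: 16383/14 ≈ 1170.2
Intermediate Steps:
x(A) = A*(-4 + A)
k = 3/14 (k = 3/(6 + 8) = 3/14 ≈ 0.21429)
O = 10 (O = 1*(5 - (-4 - 1)) = 1*(5 - 1*(-5)) = 1*(5 + 5) = 1*10 = 10)
Z(s) = 10 + s (Z(s) = s + 10 = 10 + s)
-8*(-145) + Z(k) = -8*(-145) + (10 + 3/14) = 1160 + 143/14 = 16383/14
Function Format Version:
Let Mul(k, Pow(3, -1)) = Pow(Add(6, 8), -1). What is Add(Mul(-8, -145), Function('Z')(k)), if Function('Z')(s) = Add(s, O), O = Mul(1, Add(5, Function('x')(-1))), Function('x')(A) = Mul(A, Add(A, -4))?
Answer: Rational(16383, 14) ≈ 1170.2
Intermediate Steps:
Function('x')(A) = Mul(A, Add(-4, A))
k = Rational(3, 14) (k = Mul(3, Pow(Add(6, 8), -1)) = Mul(3, Pow(14, -1)) = Mul(3, Rational(1, 14)) = Rational(3, 14) ≈ 0.21429)
O = 10 (O = Mul(1, Add(5, Mul(-1, Add(-4, -1)))) = Mul(1, Add(5, Mul(-1, -5))) = Mul(1, Add(5, 5)) = Mul(1, 10) = 10)
Function('Z')(s) = Add(10, s) (Function('Z')(s) = Add(s, 10) = Add(10, s))
Add(Mul(-8, -145), Function('Z')(k)) = Add(Mul(-8, -145), Add(10, Rational(3, 14))) = Add(1160, Rational(143, 14)) = Rational(16383, 14)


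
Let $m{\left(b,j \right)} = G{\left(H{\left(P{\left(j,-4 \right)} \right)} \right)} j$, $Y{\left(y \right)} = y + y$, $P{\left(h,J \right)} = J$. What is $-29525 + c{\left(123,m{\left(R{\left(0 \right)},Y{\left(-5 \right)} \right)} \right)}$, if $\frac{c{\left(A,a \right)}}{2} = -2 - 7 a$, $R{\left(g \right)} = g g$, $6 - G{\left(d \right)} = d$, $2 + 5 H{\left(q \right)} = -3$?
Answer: $-28549$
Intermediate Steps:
$H{\left(q \right)} = -1$ ($H{\left(q \right)} = - \frac{2}{5} + \frac{1}{5} \left(-3\right) = - \frac{2}{5} - \frac{3}{5} = -1$)
$Y{\left(y \right)} = 2 y$
$G{\left(d \right)} = 6 - d$
$R{\left(g \right)} = g^{2}$
$m{\left(b,j \right)} = 7 j$ ($m{\left(b,j \right)} = \left(6 - -1\right) j = \left(6 + 1\right) j = 7 j$)
$c{\left(A,a \right)} = -4 - 14 a$ ($c{\left(A,a \right)} = 2 \left(-2 - 7 a\right) = -4 - 14 a$)
$-29525 + c{\left(123,m{\left(R{\left(0 \right)},Y{\left(-5 \right)} \right)} \right)} = -29525 - \left(4 + 14 \cdot 7 \cdot 2 \left(-5\right)\right) = -29525 - \left(4 + 14 \cdot 7 \left(-10\right)\right) = -29525 - -976 = -29525 + \left(-4 + 980\right) = -29525 + 976 = -28549$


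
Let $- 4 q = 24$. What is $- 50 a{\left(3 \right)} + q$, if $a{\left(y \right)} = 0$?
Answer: $-6$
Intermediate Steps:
$q = -6$ ($q = \left(- \frac{1}{4}\right) 24 = -6$)
$- 50 a{\left(3 \right)} + q = \left(-50\right) 0 - 6 = 0 - 6 = -6$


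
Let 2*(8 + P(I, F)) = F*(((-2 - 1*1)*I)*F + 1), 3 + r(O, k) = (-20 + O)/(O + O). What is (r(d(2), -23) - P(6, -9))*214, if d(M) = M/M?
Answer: 156006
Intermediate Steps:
d(M) = 1
r(O, k) = -3 + (-20 + O)/(2*O) (r(O, k) = -3 + (-20 + O)/(O + O) = -3 + (-20 + O)/((2*O)) = -3 + (-20 + O)*(1/(2*O)) = -3 + (-20 + O)/(2*O))
P(I, F) = -8 + F*(1 - 3*F*I)/2 (P(I, F) = -8 + (F*(((-2 - 1*1)*I)*F + 1))/2 = -8 + (F*(((-2 - 1)*I)*F + 1))/2 = -8 + (F*((-3*I)*F + 1))/2 = -8 + (F*(-3*F*I + 1))/2 = -8 + (F*(1 - 3*F*I))/2 = -8 + F*(1 - 3*F*I)/2)
(r(d(2), -23) - P(6, -9))*214 = ((-5/2 - 10/1) - (-8 + (1/2)*(-9) - 3/2*6*(-9)**2))*214 = ((-5/2 - 10*1) - (-8 - 9/2 - 3/2*6*81))*214 = ((-5/2 - 10) - (-8 - 9/2 - 729))*214 = (-25/2 - 1*(-1483/2))*214 = (-25/2 + 1483/2)*214 = 729*214 = 156006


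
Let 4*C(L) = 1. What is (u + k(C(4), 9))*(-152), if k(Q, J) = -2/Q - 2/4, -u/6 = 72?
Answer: 66956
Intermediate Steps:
u = -432 (u = -6*72 = -432)
C(L) = 1/4 (C(L) = (1/4)*1 = 1/4)
k(Q, J) = -1/2 - 2/Q (k(Q, J) = -2/Q - 2*1/4 = -2/Q - 1/2 = -1/2 - 2/Q)
(u + k(C(4), 9))*(-152) = (-432 + (-4 - 1*1/4)/(2*(1/4)))*(-152) = (-432 + (1/2)*4*(-4 - 1/4))*(-152) = (-432 + (1/2)*4*(-17/4))*(-152) = (-432 - 17/2)*(-152) = -881/2*(-152) = 66956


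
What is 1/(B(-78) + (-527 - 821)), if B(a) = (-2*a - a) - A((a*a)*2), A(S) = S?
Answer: -1/13282 ≈ -7.5290e-5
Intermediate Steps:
B(a) = -3*a - 2*a² (B(a) = (-2*a - a) - a*a*2 = -3*a - a²*2 = -3*a - 2*a²)
1/(B(-78) + (-527 - 821)) = 1/(-78*(-3 - 2*(-78)) + (-527 - 821)) = 1/(-78*(-3 + 156) - 1348) = 1/(-78*153 - 1348) = 1/(-11934 - 1348) = 1/(-13282) = -1/13282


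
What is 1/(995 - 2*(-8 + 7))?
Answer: 1/997 ≈ 0.0010030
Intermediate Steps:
1/(995 - 2*(-8 + 7)) = 1/(995 - 2*(-1)) = 1/(995 + 2) = 1/997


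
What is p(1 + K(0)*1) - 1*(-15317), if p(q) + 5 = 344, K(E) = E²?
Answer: 15656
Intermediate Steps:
p(q) = 339 (p(q) = -5 + 344 = 339)
p(1 + K(0)*1) - 1*(-15317) = 339 - 1*(-15317) = 339 + 15317 = 15656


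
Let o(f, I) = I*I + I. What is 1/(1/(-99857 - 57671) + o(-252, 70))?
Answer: 157528/782914159 ≈ 0.00020121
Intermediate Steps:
o(f, I) = I + I² (o(f, I) = I² + I = I + I²)
1/(1/(-99857 - 57671) + o(-252, 70)) = 1/(1/(-99857 - 57671) + 70*(1 + 70)) = 1/(1/(-157528) + 70*71) = 1/(-1/157528 + 4970) = 1/(782914159/157528) = 157528/782914159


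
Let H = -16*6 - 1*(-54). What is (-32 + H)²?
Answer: 5476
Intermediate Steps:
H = -42 (H = -96 + 54 = -42)
(-32 + H)² = (-32 - 42)² = (-74)² = 5476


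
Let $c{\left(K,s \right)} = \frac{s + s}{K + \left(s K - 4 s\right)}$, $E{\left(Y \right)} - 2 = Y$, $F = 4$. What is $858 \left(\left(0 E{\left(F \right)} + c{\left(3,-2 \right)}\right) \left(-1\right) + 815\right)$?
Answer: $\frac{3499782}{5} \approx 6.9996 \cdot 10^{5}$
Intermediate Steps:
$E{\left(Y \right)} = 2 + Y$
$c{\left(K,s \right)} = \frac{2 s}{K - 4 s + K s}$ ($c{\left(K,s \right)} = \frac{2 s}{K + \left(K s - 4 s\right)} = \frac{2 s}{K + \left(- 4 s + K s\right)} = \frac{2 s}{K - 4 s + K s}$)
$858 \left(\left(0 E{\left(F \right)} + c{\left(3,-2 \right)}\right) \left(-1\right) + 815\right) = 858 \left(\left(0 \left(2 + 4\right) + 2 \left(-2\right) \frac{1}{3 - -8 + 3 \left(-2\right)}\right) \left(-1\right) + 815\right) = 858 \left(\left(0 \cdot 6 + 2 \left(-2\right) \frac{1}{3 + 8 - 6}\right) \left(-1\right) + 815\right) = 858 \left(\left(0 + 2 \left(-2\right) \frac{1}{5}\right) \left(-1\right) + 815\right) = 858 \left(\left(0 - \frac{4}{5}\right) \left(-1\right) + 815\right) = 858 \left(\left(- \frac{4}{5}\right) \left(-1\right) + 815\right) = 858 \left(\frac{4}{5} + 815\right) = 858 \cdot \frac{4079}{5} = \frac{3499782}{5}$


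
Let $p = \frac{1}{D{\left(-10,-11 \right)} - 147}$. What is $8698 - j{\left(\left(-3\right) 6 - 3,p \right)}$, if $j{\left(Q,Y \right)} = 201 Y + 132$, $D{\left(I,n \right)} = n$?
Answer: $\frac{1353629}{158} \approx 8567.3$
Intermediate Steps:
$p = - \frac{1}{158}$ ($p = \frac{1}{-11 - 147} = \frac{1}{-158} = - \frac{1}{158} \approx -0.0063291$)
$j{\left(Q,Y \right)} = 132 + 201 Y$
$8698 - j{\left(\left(-3\right) 6 - 3,p \right)} = 8698 - \left(132 + 201 \left(- \frac{1}{158}\right)\right) = 8698 - \left(132 - \frac{201}{158}\right) = 8698 - \frac{20655}{158} = \frac{1353629}{158}$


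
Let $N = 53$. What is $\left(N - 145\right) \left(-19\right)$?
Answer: $1748$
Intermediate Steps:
$\left(N - 145\right) \left(-19\right) = \left(53 - 145\right) \left(-19\right) = \left(-92\right) \left(-19\right) = 1748$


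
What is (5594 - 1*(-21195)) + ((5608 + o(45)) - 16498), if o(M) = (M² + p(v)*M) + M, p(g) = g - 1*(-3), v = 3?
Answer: 18239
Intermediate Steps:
p(g) = 3 + g (p(g) = g + 3 = 3 + g)
o(M) = M² + 7*M (o(M) = (M² + (3 + 3)*M) + M = (M² + 6*M) + M = M² + 7*M)
(5594 - 1*(-21195)) + ((5608 + o(45)) - 16498) = (5594 - 1*(-21195)) + ((5608 + 45*(7 + 45)) - 16498) = (5594 + 21195) + ((5608 + 45*52) - 16498) = 26789 + ((5608 + 2340) - 16498) = 26789 + (7948 - 16498) = 26789 - 8550 = 18239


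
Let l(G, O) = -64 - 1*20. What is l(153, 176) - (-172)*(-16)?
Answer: -2836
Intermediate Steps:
l(G, O) = -84 (l(G, O) = -64 - 20 = -84)
l(153, 176) - (-172)*(-16) = -84 - (-172)*(-16) = -84 - 1*2752 = -84 - 2752 = -2836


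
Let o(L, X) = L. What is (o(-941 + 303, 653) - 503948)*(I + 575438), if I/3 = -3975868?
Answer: 5728144033276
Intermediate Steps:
I = -11927604 (I = 3*(-3975868) = -11927604)
(o(-941 + 303, 653) - 503948)*(I + 575438) = ((-941 + 303) - 503948)*(-11927604 + 575438) = (-638 - 503948)*(-11352166) = -504586*(-11352166) = 5728144033276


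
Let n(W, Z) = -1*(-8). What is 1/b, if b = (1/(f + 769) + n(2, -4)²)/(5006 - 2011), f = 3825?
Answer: 13759030/294017 ≈ 46.797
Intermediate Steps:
n(W, Z) = 8
b = 294017/13759030 (b = (1/(3825 + 769) + 8²)/(5006 - 2011) = (1/4594 + 64)/2995 = (1/4594 + 64)*(1/2995) = (294017/4594)*(1/2995) = 294017/13759030 ≈ 0.021369)
1/b = 1/(294017/13759030) = 13759030/294017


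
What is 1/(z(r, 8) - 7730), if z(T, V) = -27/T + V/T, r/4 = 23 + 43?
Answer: -264/2040739 ≈ -0.00012936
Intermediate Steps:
r = 264 (r = 4*(23 + 43) = 4*66 = 264)
1/(z(r, 8) - 7730) = 1/((-27 + 8)/264 - 7730) = 1/((1/264)*(-19) - 7730) = 1/(-19/264 - 7730) = 1/(-2040739/264) = -264/2040739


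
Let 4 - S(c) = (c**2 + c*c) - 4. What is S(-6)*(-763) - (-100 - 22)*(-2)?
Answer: 48588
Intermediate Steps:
S(c) = 8 - 2*c**2 (S(c) = 4 - ((c**2 + c*c) - 4) = 4 - ((c**2 + c**2) - 4) = 4 - (2*c**2 - 4) = 4 - (-4 + 2*c**2) = 4 + (4 - 2*c**2) = 8 - 2*c**2)
S(-6)*(-763) - (-100 - 22)*(-2) = (8 - 2*(-6)**2)*(-763) - (-100 - 22)*(-2) = (8 - 2*36)*(-763) - (-122)*(-2) = (8 - 72)*(-763) - 1*244 = -64*(-763) - 244 = 48832 - 244 = 48588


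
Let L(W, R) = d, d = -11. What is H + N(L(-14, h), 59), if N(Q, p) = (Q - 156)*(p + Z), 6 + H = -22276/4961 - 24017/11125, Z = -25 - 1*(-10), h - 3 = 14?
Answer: -406242502087/55191125 ≈ -7360.6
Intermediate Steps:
h = 17 (h = 3 + 14 = 17)
Z = -15 (Z = -25 + 10 = -15)
L(W, R) = -11
H = -698115587/55191125 (H = -6 + (-22276/4961 - 24017/11125) = -6 - 366968837/55191125 = -698115587/55191125 ≈ -12.649)
N(Q, p) = (-156 + Q)*(-15 + p) (N(Q, p) = (Q - 156)*(p - 15) = (-156 + Q)*(-15 + p))
H + N(L(-14, h), 59) = -698115587/55191125 + (2340 - 156*59 - 15*(-11) - 11*59) = -698115587/55191125 + (2340 - 9204 + 165 - 649) = -698115587/55191125 - 7348 = -406242502087/55191125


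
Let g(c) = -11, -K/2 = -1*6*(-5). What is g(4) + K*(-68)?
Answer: 4069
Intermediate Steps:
K = -60 (K = -2*(-1*6)*(-5) = -(-12)*(-5) = -2*30 = -60)
g(4) + K*(-68) = -11 - 60*(-68) = -11 + 4080 = 4069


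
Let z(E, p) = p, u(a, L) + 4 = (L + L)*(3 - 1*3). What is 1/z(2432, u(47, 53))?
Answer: -¼ ≈ -0.25000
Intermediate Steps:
u(a, L) = -4 (u(a, L) = -4 + (L + L)*(3 - 1*3) = -4 + (2*L)*(3 - 3) = -4 + (2*L)*0 = -4 + 0 = -4)
1/z(2432, u(47, 53)) = 1/(-4) = -¼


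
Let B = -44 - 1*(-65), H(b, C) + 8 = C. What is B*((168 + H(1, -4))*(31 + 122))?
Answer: 501228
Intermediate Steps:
H(b, C) = -8 + C
B = 21 (B = -44 + 65 = 21)
B*((168 + H(1, -4))*(31 + 122)) = 21*((168 + (-8 - 4))*(31 + 122)) = 21*((168 - 12)*153) = 21*(156*153) = 21*23868 = 501228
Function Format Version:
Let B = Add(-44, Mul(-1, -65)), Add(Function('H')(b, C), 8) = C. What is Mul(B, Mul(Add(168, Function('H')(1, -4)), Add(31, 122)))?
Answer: 501228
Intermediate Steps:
Function('H')(b, C) = Add(-8, C)
B = 21 (B = Add(-44, 65) = 21)
Mul(B, Mul(Add(168, Function('H')(1, -4)), Add(31, 122))) = Mul(21, Mul(Add(168, Add(-8, -4)), Add(31, 122))) = Mul(21, Mul(Add(168, -12), 153)) = Mul(21, Mul(156, 153)) = Mul(21, 23868) = 501228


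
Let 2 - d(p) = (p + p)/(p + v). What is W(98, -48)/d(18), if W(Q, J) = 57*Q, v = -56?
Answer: 7581/4 ≈ 1895.3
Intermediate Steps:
d(p) = 2 - 2*p/(-56 + p) (d(p) = 2 - (p + p)/(p - 56) = 2 - 2*p/(-56 + p))
W(98, -48)/d(18) = (57*98)/((-112/(-56 + 18))) = 5586/((-112/(-38))) = 5586/((-112*(-1/38))) = 5586/(56/19) = 5586*(19/56) = 7581/4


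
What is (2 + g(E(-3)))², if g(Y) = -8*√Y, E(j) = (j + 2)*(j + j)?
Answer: 388 - 32*√6 ≈ 309.62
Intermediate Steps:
E(j) = 2*j*(2 + j) (E(j) = (2 + j)*(2*j) = 2*j*(2 + j))
(2 + g(E(-3)))² = (2 - 8*√6)²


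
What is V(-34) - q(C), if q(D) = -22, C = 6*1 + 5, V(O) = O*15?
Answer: -488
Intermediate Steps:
V(O) = 15*O
C = 11 (C = 6 + 5 = 11)
V(-34) - q(C) = 15*(-34) - 1*(-22) = -510 + 22 = -488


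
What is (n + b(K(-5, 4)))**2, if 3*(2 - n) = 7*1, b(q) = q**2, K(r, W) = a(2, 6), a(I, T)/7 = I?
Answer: 344569/9 ≈ 38285.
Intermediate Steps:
a(I, T) = 7*I
K(r, W) = 14 (K(r, W) = 7*2 = 14)
n = -1/3 (n = 2 - 7/3 = -1/3 ≈ -0.33333)
(n + b(K(-5, 4)))**2 = (-1/3 + 14**2)**2 = (-1/3 + 196)**2 = (587/3)**2 = 344569/9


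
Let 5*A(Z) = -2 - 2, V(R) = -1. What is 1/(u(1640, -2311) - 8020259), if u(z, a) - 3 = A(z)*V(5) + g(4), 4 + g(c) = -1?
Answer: -5/40101301 ≈ -1.2468e-7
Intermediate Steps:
A(Z) = -⅘ (A(Z) = (-2 - 2)/5 = (⅕)*(-4) = -⅘)
g(c) = -5 (g(c) = -4 - 1 = -5)
u(z, a) = -6/5 (u(z, a) = 3 + (-⅘*(-1) - 5) = 3 + (⅘ - 5) = 3 - 21/5 = -6/5)
1/(u(1640, -2311) - 8020259) = 1/(-6/5 - 8020259) = 1/(-40101301/5) = -5/40101301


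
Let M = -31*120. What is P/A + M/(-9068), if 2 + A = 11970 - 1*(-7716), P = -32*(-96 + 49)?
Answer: 5428922/11155907 ≈ 0.48664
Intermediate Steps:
P = 1504 (P = -32*(-47) = 1504)
A = 19684 (A = -2 + (11970 - 1*(-7716)) = -2 + (11970 + 7716) = -2 + 19686 = 19684)
M = -3720
P/A + M/(-9068) = 1504/19684 - 3720/(-9068) = 1504*(1/19684) - 3720*(-1/9068) = 376/4921 + 930/2267 = 5428922/11155907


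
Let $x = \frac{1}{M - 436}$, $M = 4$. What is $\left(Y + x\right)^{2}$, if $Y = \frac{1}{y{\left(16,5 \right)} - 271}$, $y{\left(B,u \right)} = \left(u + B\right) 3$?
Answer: $\frac{25}{492804} \approx 5.073 \cdot 10^{-5}$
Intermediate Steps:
$x = - \frac{1}{432}$ ($x = \frac{1}{4 - 436} = \frac{1}{-432} = - \frac{1}{432} \approx -0.0023148$)
$y{\left(B,u \right)} = 3 B + 3 u$ ($y{\left(B,u \right)} = \left(B + u\right) 3 = 3 B + 3 u$)
$Y = - \frac{1}{208}$ ($Y = \frac{1}{\left(3 \cdot 16 + 3 \cdot 5\right) - 271} = \frac{1}{\left(48 + 15\right) - 271} = \frac{1}{63 - 271} = \frac{1}{-208} = - \frac{1}{208} \approx -0.0048077$)
$\left(Y + x\right)^{2} = \left(- \frac{1}{208} - \frac{1}{432}\right)^{2} = \left(- \frac{5}{702}\right)^{2} = \frac{25}{492804}$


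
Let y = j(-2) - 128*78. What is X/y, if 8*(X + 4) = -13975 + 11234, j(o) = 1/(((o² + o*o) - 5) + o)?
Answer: 2773/79864 ≈ 0.034721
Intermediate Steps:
j(o) = 1/(-5 + o + 2*o²) (j(o) = 1/(((o² + o²) - 5) + o) = 1/((2*o² - 5) + o) = 1/((-5 + 2*o²) + o) = 1/(-5 + o + 2*o²))
y = -9983 (y = 1/(-5 - 2 + 2*(-2)²) - 128*78 = 1/(-5 - 2 + 2*4) - 9984 = 1/(-5 - 2 + 8) - 9984 = 1/1 - 9984 = 1 - 9984 = -9983)
X = -2773/8 (X = -4 + (-13975 + 11234)/8 = -4 + (⅛)*(-2741) = -4 - 2741/8 = -2773/8 ≈ -346.63)
X/y = -2773/8/(-9983) = -2773/8*(-1/9983) = 2773/79864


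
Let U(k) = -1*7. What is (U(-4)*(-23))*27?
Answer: 4347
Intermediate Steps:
U(k) = -7
(U(-4)*(-23))*27 = -7*(-23)*27 = 161*27 = 4347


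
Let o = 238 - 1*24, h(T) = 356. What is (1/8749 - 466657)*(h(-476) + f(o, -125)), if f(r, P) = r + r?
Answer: -3200901160128/8749 ≈ -3.6586e+8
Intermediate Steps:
o = 214 (o = 238 - 24 = 214)
f(r, P) = 2*r
(1/8749 - 466657)*(h(-476) + f(o, -125)) = (1/8749 - 466657)*(356 + 2*214) = (1/8749 - 466657)*(356 + 428) = -4082782092/8749*784 = -3200901160128/8749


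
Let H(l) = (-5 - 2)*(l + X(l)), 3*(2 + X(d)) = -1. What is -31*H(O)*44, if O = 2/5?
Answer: -276892/15 ≈ -18459.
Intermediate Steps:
O = ⅖ (O = 2*(⅕) = ⅖ ≈ 0.40000)
X(d) = -7/3 (X(d) = -2 + (⅓)*(-1) = -2 - ⅓ = -7/3)
H(l) = 49/3 - 7*l (H(l) = (-5 - 2)*(l - 7/3) = -7*(-7/3 + l) = 49/3 - 7*l)
-31*H(O)*44 = -31*(49/3 - 7*⅖)*44 = -31*(49/3 - 14/5)*44 = -31*203/15*44 = -6293/15*44 = -276892/15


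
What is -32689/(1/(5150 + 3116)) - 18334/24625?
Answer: -6653854140584/24625 ≈ -2.7021e+8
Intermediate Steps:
-32689/(1/(5150 + 3116)) - 18334/24625 = -32689/(1/8266) - 18334*1/24625 = -32689/1/8266 - 18334/24625 = -32689*8266 - 18334/24625 = -270207274 - 18334/24625 = -6653854140584/24625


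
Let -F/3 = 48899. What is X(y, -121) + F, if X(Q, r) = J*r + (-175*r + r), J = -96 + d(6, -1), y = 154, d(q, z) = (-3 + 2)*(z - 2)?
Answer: -114390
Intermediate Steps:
F = -146697 (F = -3*48899 = -146697)
d(q, z) = 2 - z (d(q, z) = -(-2 + z) = 2 - z)
J = -93 (J = -96 + (2 - 1*(-1)) = -96 + (2 + 1) = -96 + 3 = -93)
X(Q, r) = -267*r (X(Q, r) = -93*r + (-175*r + r) = -93*r - 174*r = -267*r)
X(y, -121) + F = -267*(-121) - 146697 = 32307 - 146697 = -114390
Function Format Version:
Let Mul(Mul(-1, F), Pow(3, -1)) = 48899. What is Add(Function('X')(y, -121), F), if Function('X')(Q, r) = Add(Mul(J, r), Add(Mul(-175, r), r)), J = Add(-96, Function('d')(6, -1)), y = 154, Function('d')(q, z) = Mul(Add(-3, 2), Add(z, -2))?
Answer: -114390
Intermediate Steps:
F = -146697 (F = Mul(-3, 48899) = -146697)
Function('d')(q, z) = Add(2, Mul(-1, z)) (Function('d')(q, z) = Mul(-1, Add(-2, z)) = Add(2, Mul(-1, z)))
J = -93 (J = Add(-96, Add(2, Mul(-1, -1))) = Add(-96, Add(2, 1)) = Add(-96, 3) = -93)
Function('X')(Q, r) = Mul(-267, r) (Function('X')(Q, r) = Add(Mul(-93, r), Add(Mul(-175, r), r)) = Add(Mul(-93, r), Mul(-174, r)) = Mul(-267, r))
Add(Function('X')(y, -121), F) = Add(Mul(-267, -121), -146697) = Add(32307, -146697) = -114390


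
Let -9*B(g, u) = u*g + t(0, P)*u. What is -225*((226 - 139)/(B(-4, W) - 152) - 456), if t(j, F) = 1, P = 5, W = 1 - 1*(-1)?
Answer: 46639125/454 ≈ 1.0273e+5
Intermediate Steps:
W = 2 (W = 1 + 1 = 2)
B(g, u) = -u/9 - g*u/9 (B(g, u) = -(u*g + 1*u)/9 = -(g*u + u)/9 = -(u + g*u)/9 = -u/9 - g*u/9)
-225*((226 - 139)/(B(-4, W) - 152) - 456) = -225*((226 - 139)/(-1/9*2*(1 - 4) - 152) - 456) = -225*(87/(-1/9*2*(-3) - 152) - 456) = -225*(87/(2/3 - 152) - 456) = -225*(87/(-454/3) - 456) = -225*(87*(-3/454) - 456) = -225*(-261/454 - 456) = -225*(-207285/454) = 46639125/454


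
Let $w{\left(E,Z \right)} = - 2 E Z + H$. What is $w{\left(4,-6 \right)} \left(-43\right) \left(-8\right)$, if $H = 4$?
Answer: $17888$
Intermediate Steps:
$w{\left(E,Z \right)} = 4 - 2 E Z$ ($w{\left(E,Z \right)} = - 2 E Z + 4 = 4 - 2 E Z$)
$w{\left(4,-6 \right)} \left(-43\right) \left(-8\right) = \left(4 - 8 \left(-6\right)\right) \left(-43\right) \left(-8\right) = \left(4 + 48\right) \left(-43\right) \left(-8\right) = 52 \left(-43\right) \left(-8\right) = \left(-2236\right) \left(-8\right) = 17888$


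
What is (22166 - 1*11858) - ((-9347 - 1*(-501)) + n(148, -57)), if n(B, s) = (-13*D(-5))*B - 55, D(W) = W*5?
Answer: -28891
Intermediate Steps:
D(W) = 5*W
n(B, s) = -55 + 325*B (n(B, s) = (-65*(-5))*B - 55 = (-13*(-25))*B - 55 = 325*B - 55 = -55 + 325*B)
(22166 - 1*11858) - ((-9347 - 1*(-501)) + n(148, -57)) = (22166 - 1*11858) - ((-9347 - 1*(-501)) + (-55 + 325*148)) = (22166 - 11858) - ((-9347 + 501) + (-55 + 48100)) = 10308 - (-8846 + 48045) = 10308 - 1*39199 = 10308 - 39199 = -28891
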